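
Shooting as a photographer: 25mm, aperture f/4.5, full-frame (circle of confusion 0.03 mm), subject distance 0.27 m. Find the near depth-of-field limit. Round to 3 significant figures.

256 mm

Hyperfocal distance H = f²/(N·c) + f = 25²/(4.5 × 0.03) + 25 = 625/0.135 + 25 ≈ 4654.6 mm ≈ 4.655 m.
Near limit Dn = s·(H − f)/(H + s − 2f) = 270 × (4654.6 − 25) / (4654.6 + 270 − 2 × 25) = 270 × 4629.6 / 4874.6 ≈ 256.43 mm.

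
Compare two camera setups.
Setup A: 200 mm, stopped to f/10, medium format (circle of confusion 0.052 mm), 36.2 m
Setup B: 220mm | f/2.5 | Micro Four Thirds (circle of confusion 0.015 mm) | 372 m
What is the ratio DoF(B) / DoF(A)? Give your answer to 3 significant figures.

5.39

Setup A: H = 200²/(10×0.052) + 200 ≈ 77123.1 mm; DoF = Df − Dn = 68045 − 24659 ≈ 43386 mm.
Setup B: H = 220²/(2.5×0.015) + 220 ≈ 1290886.7 mm; DoF = Df − Dn = 522511 − 288808 ≈ 233703 mm.
Ratio = 233703 / 43386 ≈ 5.39.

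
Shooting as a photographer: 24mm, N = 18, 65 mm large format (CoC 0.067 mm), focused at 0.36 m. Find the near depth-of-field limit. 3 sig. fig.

211 mm

Hyperfocal distance H = f²/(N·c) + f = 24²/(18 × 0.067) + 24 = 576/1.206 + 24 ≈ 501.6 mm ≈ 0.502 m.
Near limit Dn = s·(H − f)/(H + s − 2f) = 360 × (501.6 − 24) / (501.6 + 360 − 2 × 24) = 360 × 477.6 / 813.6 ≈ 211.33 mm.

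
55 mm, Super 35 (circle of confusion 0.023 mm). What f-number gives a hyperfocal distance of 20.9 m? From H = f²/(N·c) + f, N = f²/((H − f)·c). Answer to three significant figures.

f/6.31

Rearrange H = f²/(N·c) + f for N: N = f² / ((H − f)·c).
N = 55² / ((20900 − 55) × 0.023) = 3025 / 479.4 ≈ 6.31.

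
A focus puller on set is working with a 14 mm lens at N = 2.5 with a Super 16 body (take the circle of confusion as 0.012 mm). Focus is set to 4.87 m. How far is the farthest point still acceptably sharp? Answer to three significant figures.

Hyperfocal distance H = f²/(N·c) + f = 14²/(2.5 × 0.012) + 14 = 196/0.03 + 14 ≈ 6547.3 mm ≈ 6.547 m.
Far limit Df = s·(H − f)/(H − s) = 4870 × (6547.3 − 14) / (6547.3 − 4870) = 4870 × 6533.3 / 1677.3 ≈ 18969 mm ≈ 19.0 m.

19.0 m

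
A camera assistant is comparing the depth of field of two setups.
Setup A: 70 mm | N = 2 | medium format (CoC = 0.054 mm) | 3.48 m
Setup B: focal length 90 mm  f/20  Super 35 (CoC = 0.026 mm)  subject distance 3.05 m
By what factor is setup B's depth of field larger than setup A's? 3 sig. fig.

2.29

Setup A: H = 70²/(2×0.054) + 70 ≈ 45440.4 mm; DoF = Df − Dn = 3762.81 − 3236.73 ≈ 526.08 mm.
Setup B: H = 90²/(20×0.026) + 90 ≈ 15666.9 mm; DoF = Df − Dn = 3765.5 − 2563.0 ≈ 1202.5 mm.
Ratio = 1202.5 / 526.08 ≈ 2.29.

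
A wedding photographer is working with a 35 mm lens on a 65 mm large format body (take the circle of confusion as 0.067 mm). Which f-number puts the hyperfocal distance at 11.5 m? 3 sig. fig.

Rearrange H = f²/(N·c) + f for N: N = f² / ((H − f)·c).
N = 35² / ((11500 − 35) × 0.067) = 1225 / 768.2 ≈ 1.59.

f/1.59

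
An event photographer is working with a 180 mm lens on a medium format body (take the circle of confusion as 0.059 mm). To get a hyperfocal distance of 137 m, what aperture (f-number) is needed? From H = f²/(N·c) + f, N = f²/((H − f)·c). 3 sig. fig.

Rearrange H = f²/(N·c) + f for N: N = f² / ((H − f)·c).
N = 180² / ((137000 − 180) × 0.059) = 32400 / 8072 ≈ 4.01.

f/4.01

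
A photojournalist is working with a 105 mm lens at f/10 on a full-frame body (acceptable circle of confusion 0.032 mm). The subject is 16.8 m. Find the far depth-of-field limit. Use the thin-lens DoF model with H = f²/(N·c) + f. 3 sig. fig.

Hyperfocal distance H = f²/(N·c) + f = 105²/(10 × 0.032) + 105 = 11025/0.32 + 105 ≈ 34558.1 mm ≈ 34.56 m.
Far limit Df = s·(H − f)/(H − s) = 16800 × (34558.1 − 105) / (34558.1 − 16800) = 16800 × 34453.1 / 17758.1 ≈ 32594 mm ≈ 32.6 m.

32.6 m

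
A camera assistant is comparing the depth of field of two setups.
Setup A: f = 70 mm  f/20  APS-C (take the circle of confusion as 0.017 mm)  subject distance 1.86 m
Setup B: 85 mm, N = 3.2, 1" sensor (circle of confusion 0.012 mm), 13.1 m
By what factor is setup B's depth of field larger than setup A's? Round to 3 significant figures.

3.88

Setup A: H = 70²/(20×0.017) + 70 ≈ 14481.8 mm; DoF = Df − Dn = 2123.78 − 1654.50 ≈ 469.28 mm.
Setup B: H = 85²/(3.2×0.012) + 85 ≈ 188236.0 mm; DoF = Df − Dn = 14073.5 − 12252.5 ≈ 1821.0 mm.
Ratio = 1821.0 / 469.28 ≈ 3.88.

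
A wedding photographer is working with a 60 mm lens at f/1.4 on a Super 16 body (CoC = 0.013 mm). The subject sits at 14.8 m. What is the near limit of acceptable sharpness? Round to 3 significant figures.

Hyperfocal distance H = f²/(N·c) + f = 60²/(1.4 × 0.013) + 60 = 3600/0.0182 + 60 ≈ 197862.2 mm ≈ 197.9 m.
Near limit Dn = s·(H − f)/(H + s − 2f) = 14800 × (197862.2 − 60) / (197862.2 + 14800 − 2 × 60) = 14800 × 197802.2 / 212542.2 ≈ 13774 mm ≈ 13.8 m.

13.8 m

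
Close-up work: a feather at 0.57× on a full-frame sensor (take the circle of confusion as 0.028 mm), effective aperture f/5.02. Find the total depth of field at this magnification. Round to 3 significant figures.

0.865 mm

At magnification m, DoF ≈ 2·N_eff·c/m² = 2 × 5.02 × 0.028 / 0.57² = 0.2811 / 0.3249 ≈ 0.865 mm.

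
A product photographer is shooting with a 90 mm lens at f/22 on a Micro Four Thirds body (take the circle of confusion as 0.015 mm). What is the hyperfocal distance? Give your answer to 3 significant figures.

Hyperfocal distance H = f²/(N·c) + f = 90²/(22 × 0.015) + 90 = 8100/0.33 + 90 ≈ 24635.5 mm ≈ 24.6 m.

24.6 m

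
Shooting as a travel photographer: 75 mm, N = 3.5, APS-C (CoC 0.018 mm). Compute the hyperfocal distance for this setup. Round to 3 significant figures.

89.4 m

Hyperfocal distance H = f²/(N·c) + f = 75²/(3.5 × 0.018) + 75 = 5625/0.063 + 75 ≈ 89360.7 mm ≈ 89.4 m.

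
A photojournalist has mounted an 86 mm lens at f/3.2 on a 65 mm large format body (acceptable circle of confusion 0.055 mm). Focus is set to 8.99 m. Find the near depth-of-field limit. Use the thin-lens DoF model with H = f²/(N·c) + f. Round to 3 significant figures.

Hyperfocal distance H = f²/(N·c) + f = 86²/(3.2 × 0.055) + 86 = 7396/0.176 + 86 ≈ 42108.7 mm ≈ 42.11 m.
Near limit Dn = s·(H − f)/(H + s − 2f) = 8990 × (42108.7 − 86) / (42108.7 + 8990 − 2 × 86) = 8990 × 42022.7 / 50926.7 ≈ 7418.2 mm ≈ 7.42 m.

7.42 m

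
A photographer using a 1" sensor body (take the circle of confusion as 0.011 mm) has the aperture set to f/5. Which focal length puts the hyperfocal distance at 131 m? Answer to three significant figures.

84.9 mm

From H = f²/(N·c) + f, with f ≪ H: f ≈ √(H·N·c) = √(131000 × 5 × 0.011) = √7205.0 ≈ 84.88 mm.
The +f correction barely moves this — solving exactly, f² + N·c·f − N·c·H = 0 ⇒ f = (−N·c + √((N·c)² + 4·N·c·H))/2 = (−0.055 + √28820)/2 ≈ 84.855 mm, so f ≈ 84.9 mm.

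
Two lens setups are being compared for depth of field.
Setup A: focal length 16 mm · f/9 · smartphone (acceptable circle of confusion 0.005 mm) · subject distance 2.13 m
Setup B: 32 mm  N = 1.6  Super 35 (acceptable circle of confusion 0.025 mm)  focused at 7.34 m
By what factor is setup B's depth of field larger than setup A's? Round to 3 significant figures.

Setup A: H = 16²/(9×0.005) + 16 ≈ 5704.9 mm; DoF = Df − Dn = 3389.6 − 1552.9 ≈ 1836.7 mm.
Setup B: H = 32²/(1.6×0.025) + 32 ≈ 25632.0 mm; DoF = Df − Dn = 10272.5 − 5710.0 ≈ 4562.5 mm.
Ratio = 4562.5 / 1836.7 ≈ 2.48.

2.48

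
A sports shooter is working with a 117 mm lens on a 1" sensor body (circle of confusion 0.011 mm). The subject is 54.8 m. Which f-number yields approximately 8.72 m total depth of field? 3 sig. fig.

f/1.80

Write h = H − f = f²/(N·c). The thin-lens limits are Dn = s·h/(h + (s−f)) and Df = s·h/(h − (s−f)), so DoF = Df − Dn = 2·s·(s−f)·h / (h² − (s−f)²).
That is a quadratic in h: DoF·h² − 2·s·(s−f)·h − DoF·(s−f)² = 0 ⇒ h = (s−f)·(s + √(s² + DoF²)) / DoF = 54683 × (54800 + √(54800² + 8720²)) / 8720 = 54683 × (54800 + 55489.4) / 8720 ≈ 691624 mm.
Then N = f²/(c·h) = 117² / (0.011 × 691624) = 13689 / 7607.9 ≈ 1.80.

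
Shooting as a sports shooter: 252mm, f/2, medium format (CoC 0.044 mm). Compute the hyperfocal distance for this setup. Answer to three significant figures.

Hyperfocal distance H = f²/(N·c) + f = 252²/(2 × 0.044) + 252 = 63504/0.088 + 252 ≈ 721888.4 mm ≈ 722 m.

722 m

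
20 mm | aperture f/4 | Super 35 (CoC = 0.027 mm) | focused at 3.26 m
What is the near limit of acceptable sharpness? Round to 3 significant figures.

1.74 m

Hyperfocal distance H = f²/(N·c) + f = 20²/(4 × 0.027) + 20 = 400/0.108 + 20 ≈ 3723.7 mm ≈ 3.724 m.
Near limit Dn = s·(H − f)/(H + s − 2f) = 3260 × (3723.7 − 20) / (3723.7 + 3260 − 2 × 20) = 3260 × 3703.7 / 6943.7 ≈ 1738.9 mm ≈ 1.74 m.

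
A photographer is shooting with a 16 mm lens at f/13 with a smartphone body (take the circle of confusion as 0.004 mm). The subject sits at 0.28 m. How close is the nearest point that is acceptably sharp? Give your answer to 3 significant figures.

266 mm

Hyperfocal distance H = f²/(N·c) + f = 16²/(13 × 0.004) + 16 = 256/0.052 + 16 ≈ 4939.1 mm ≈ 4.939 m.
Near limit Dn = s·(H − f)/(H + s − 2f) = 280 × (4939.1 − 16) / (4939.1 + 280 − 2 × 16) = 280 × 4923.1 / 5187.1 ≈ 265.75 mm.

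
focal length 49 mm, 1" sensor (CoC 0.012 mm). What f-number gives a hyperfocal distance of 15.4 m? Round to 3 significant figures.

Rearrange H = f²/(N·c) + f for N: N = f² / ((H − f)·c).
N = 49² / ((15400 − 49) × 0.012) = 2401 / 184.2 ≈ 13.

f/13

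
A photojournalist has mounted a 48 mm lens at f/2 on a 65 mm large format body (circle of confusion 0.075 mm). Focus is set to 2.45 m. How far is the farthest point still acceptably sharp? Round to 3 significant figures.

2.90 m

Hyperfocal distance H = f²/(N·c) + f = 48²/(2 × 0.075) + 48 = 2304/0.15 + 48 ≈ 15408.0 mm ≈ 15.41 m.
Far limit Df = s·(H − f)/(H − s) = 2450 × (15408.0 − 48) / (15408.0 − 2450) = 2450 × 15360.0 / 12958.0 ≈ 2904.2 mm ≈ 2.90 m.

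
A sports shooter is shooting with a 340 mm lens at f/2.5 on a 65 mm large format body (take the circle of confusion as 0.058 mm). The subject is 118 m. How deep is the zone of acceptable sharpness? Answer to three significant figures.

35.6 m

Hyperfocal distance H = f²/(N·c) + f = 340²/(2.5 × 0.058) + 340 = 115600/0.145 + 340 ≈ 797581.4 mm ≈ 797.6 m.
Near limit Dn = s·(H − f)/(H + s − 2f) = 118000 × (797581.4 − 340) / (797581.4 + 118000 − 2 × 340) = 118000 × 797241.4 / 914901.4 ≈ 102825 mm.
Far limit Df = s·(H − f)/(H − s) = 118000 × (797581.4 − 340) / (797581.4 − 118000) = 118000 × 797241.4 / 679581.4 ≈ 138430 mm.
Depth of field = Df − Dn = 138430 − 102825 ≈ 35605 mm ≈ 35.6 m.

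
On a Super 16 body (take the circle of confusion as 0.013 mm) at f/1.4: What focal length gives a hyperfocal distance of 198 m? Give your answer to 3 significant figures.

60.0 mm

From H = f²/(N·c) + f, with f ≪ H: f ≈ √(H·N·c) = √(198000 × 1.4 × 0.013) = √3603.6 ≈ 60.03 mm.
The +f correction barely moves this — solving exactly, f² + N·c·f − N·c·H = 0 ⇒ f = (−N·c + √((N·c)² + 4·N·c·H))/2 = (−0.0182 + √14414)/2 ≈ 60.021 mm, so f ≈ 60.0 mm.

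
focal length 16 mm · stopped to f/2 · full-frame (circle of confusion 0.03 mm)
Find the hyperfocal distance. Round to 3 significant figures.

Hyperfocal distance H = f²/(N·c) + f = 16²/(2 × 0.03) + 16 = 256/0.06 + 16 ≈ 4282.7 mm ≈ 4.28 m.

4.28 m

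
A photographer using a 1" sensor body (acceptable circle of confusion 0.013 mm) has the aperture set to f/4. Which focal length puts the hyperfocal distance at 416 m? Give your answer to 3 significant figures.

From H = f²/(N·c) + f, with f ≪ H: f ≈ √(H·N·c) = √(416000 × 4 × 0.013) = √21632 ≈ 147.1 mm.
The +f correction barely moves this — solving exactly, f² + N·c·f − N·c·H = 0 ⇒ f = (−N·c + √((N·c)² + 4·N·c·H))/2 = (−0.052 + √86528)/2 ≈ 147.05 mm, so f ≈ 147 mm.

147 mm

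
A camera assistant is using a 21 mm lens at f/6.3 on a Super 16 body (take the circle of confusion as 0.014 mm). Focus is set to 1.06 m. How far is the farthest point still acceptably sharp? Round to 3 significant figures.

1.34 m

Hyperfocal distance H = f²/(N·c) + f = 21²/(6.3 × 0.014) + 21 = 441/0.0882 + 21 ≈ 5021.0 mm ≈ 5.021 m.
Far limit Df = s·(H − f)/(H − s) = 1060 × (5021.0 − 21) / (5021.0 − 1060) = 1060 × 5000.0 / 3961.0 ≈ 1338.0 mm ≈ 1.34 m.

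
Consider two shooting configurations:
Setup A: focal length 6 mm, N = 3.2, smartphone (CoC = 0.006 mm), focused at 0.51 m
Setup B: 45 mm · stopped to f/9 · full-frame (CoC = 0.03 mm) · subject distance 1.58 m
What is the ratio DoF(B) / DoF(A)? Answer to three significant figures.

Setup A: H = 6²/(3.2×0.006) + 6 ≈ 1881.0 mm; DoF = Df − Dn = 697.48 − 401.95 ≈ 295.53 mm.
Setup B: H = 45²/(9×0.03) + 45 ≈ 7545.0 mm; DoF = Df − Dn = 1986.59 − 1311.57 ≈ 675.02 mm.
Ratio = 675.02 / 295.53 ≈ 2.28.

2.28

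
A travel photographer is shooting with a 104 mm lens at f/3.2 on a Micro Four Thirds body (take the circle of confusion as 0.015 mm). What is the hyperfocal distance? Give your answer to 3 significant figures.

225 m

Hyperfocal distance H = f²/(N·c) + f = 104²/(3.2 × 0.015) + 104 = 10816/0.048 + 104 ≈ 225437.3 mm ≈ 225 m.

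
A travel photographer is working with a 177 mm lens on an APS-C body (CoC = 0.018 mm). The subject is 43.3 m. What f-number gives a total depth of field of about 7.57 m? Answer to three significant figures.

f/3.50

Write h = H − f = f²/(N·c). The thin-lens limits are Dn = s·h/(h + (s−f)) and Df = s·h/(h − (s−f)), so DoF = Df − Dn = 2·s·(s−f)·h / (h² − (s−f)²).
That is a quadratic in h: DoF·h² − 2·s·(s−f)·h − DoF·(s−f)² = 0 ⇒ h = (s−f)·(s + √(s² + DoF²)) / DoF = 43123 × (43300 + √(43300² + 7570²)) / 7570 = 43123 × (43300 + 43956.7) / 7570 ≈ 497064 mm.
Then N = f²/(c·h) = 177² / (0.018 × 497064) = 31329 / 8947.1 ≈ 3.50.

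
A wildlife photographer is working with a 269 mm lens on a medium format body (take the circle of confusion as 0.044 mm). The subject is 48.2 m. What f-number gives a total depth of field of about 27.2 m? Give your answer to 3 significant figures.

Write h = H − f = f²/(N·c). The thin-lens limits are Dn = s·h/(h + (s−f)) and Df = s·h/(h − (s−f)), so DoF = Df − Dn = 2·s·(s−f)·h / (h² − (s−f)²).
That is a quadratic in h: DoF·h² − 2·s·(s−f)·h − DoF·(s−f)² = 0 ⇒ h = (s−f)·(s + √(s² + DoF²)) / DoF = 47931 × (48200 + √(48200² + 27200²)) / 27200 = 47931 × (48200 + 55345.1) / 27200 ≈ 182464 mm.
Then N = f²/(c·h) = 269² / (0.044 × 182464) = 72361 / 8028.4 ≈ 9.01.

f/9.01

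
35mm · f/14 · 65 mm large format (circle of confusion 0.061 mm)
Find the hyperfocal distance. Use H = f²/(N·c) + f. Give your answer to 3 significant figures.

1.47 m

Hyperfocal distance H = f²/(N·c) + f = 35²/(14 × 0.061) + 35 = 1225/0.854 + 35 ≈ 1469.4 mm ≈ 1.47 m.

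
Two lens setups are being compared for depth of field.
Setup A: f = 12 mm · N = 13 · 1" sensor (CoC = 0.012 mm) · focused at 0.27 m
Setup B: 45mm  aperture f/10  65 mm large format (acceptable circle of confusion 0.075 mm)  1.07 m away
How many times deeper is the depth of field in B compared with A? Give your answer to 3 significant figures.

5.80

Setup A: H = 12²/(13×0.012) + 12 ≈ 935.1 mm; DoF = Df − Dn = 374.74 − 211.02 ≈ 163.72 mm.
Setup B: H = 45²/(10×0.075) + 45 ≈ 2745.0 mm; DoF = Df − Dn = 1724.78 − 775.57 ≈ 949.21 mm.
Ratio = 949.21 / 163.72 ≈ 5.80.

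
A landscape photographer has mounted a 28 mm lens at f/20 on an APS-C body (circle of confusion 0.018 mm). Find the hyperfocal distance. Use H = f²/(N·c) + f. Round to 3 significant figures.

Hyperfocal distance H = f²/(N·c) + f = 28²/(20 × 0.018) + 28 = 784/0.36 + 28 ≈ 2205.8 mm ≈ 2.21 m.

2.21 m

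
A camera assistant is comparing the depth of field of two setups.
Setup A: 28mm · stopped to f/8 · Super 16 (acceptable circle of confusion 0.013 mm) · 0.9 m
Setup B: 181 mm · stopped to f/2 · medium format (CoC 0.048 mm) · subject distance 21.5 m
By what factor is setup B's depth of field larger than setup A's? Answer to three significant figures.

12.8

Setup A: H = 28²/(8×0.013) + 28 ≈ 7566.5 mm; DoF = Df − Dn = 1017.72 − 806.69 ≈ 211.03 mm.
Setup B: H = 181²/(2×0.048) + 181 ≈ 341441.4 mm; DoF = Df − Dn = 22932.6 − 20235.8 ≈ 2696.8 mm.
Ratio = 2696.8 / 211.03 ≈ 12.8.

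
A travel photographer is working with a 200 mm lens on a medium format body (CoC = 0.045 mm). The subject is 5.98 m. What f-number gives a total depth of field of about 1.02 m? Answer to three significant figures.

f/13

Write h = H − f = f²/(N·c). The thin-lens limits are Dn = s·h/(h + (s−f)) and Df = s·h/(h − (s−f)), so DoF = Df − Dn = 2·s·(s−f)·h / (h² − (s−f)²).
That is a quadratic in h: DoF·h² − 2·s·(s−f)·h − DoF·(s−f)² = 0 ⇒ h = (s−f)·(s + √(s² + DoF²)) / DoF = 5780 × (5980 + √(5980² + 1020²)) / 1020 = 5780 × (5980 + 6066.37) / 1020 ≈ 68263 mm.
Then N = f²/(c·h) = 200² / (0.045 × 68263) = 40000 / 3071.8 ≈ 13.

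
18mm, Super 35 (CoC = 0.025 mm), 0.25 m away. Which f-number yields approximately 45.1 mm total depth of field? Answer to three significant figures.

Write h = H − f = f²/(N·c). The thin-lens limits are Dn = s·h/(h + (s−f)) and Df = s·h/(h − (s−f)), so DoF = Df − Dn = 2·s·(s−f)·h / (h² − (s−f)²).
That is a quadratic in h: DoF·h² − 2·s·(s−f)·h − DoF·(s−f)² = 0 ⇒ h = (s−f)·(s + √(s² + DoF²)) / DoF = 232 × (250 + √(250² + 45.1²)) / 45.1 = 232 × (250 + 254.035) / 45.1 ≈ 2592.8 mm.
Then N = f²/(c·h) = 18² / (0.025 × 2592.8) = 324 / 64.821 ≈ 5.

f/5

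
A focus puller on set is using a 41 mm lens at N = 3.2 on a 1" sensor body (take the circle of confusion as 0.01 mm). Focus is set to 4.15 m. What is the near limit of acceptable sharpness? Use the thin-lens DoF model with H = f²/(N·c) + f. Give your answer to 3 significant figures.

Hyperfocal distance H = f²/(N·c) + f = 41²/(3.2 × 0.01) + 41 = 1681/0.032 + 41 ≈ 52572.2 mm ≈ 52.57 m.
Near limit Dn = s·(H − f)/(H + s − 2f) = 4150 × (52572.2 − 41) / (52572.2 + 4150 − 2 × 41) = 4150 × 52531.2 / 56640.2 ≈ 3848.9 mm ≈ 3.85 m.

3.85 m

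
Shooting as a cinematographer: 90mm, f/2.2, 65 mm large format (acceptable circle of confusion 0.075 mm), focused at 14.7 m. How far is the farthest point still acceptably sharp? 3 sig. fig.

Hyperfocal distance H = f²/(N·c) + f = 90²/(2.2 × 0.075) + 90 = 8100/0.165 + 90 ≈ 49180.9 mm ≈ 49.18 m.
Far limit Df = s·(H − f)/(H − s) = 14700 × (49180.9 − 90) / (49180.9 − 14700) = 14700 × 49090.9 / 34480.9 ≈ 20929 mm ≈ 20.9 m.

20.9 m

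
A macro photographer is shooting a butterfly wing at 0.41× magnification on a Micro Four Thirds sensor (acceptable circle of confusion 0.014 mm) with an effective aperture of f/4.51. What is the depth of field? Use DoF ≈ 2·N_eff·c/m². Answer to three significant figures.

0.751 mm

At magnification m, DoF ≈ 2·N_eff·c/m² = 2 × 4.51 × 0.014 / 0.41² = 0.1263 / 0.1681 ≈ 0.751 mm.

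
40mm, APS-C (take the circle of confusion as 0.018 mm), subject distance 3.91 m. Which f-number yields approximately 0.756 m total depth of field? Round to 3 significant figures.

f/2.20

Write h = H − f = f²/(N·c). The thin-lens limits are Dn = s·h/(h + (s−f)) and Df = s·h/(h − (s−f)), so DoF = Df − Dn = 2·s·(s−f)·h / (h² − (s−f)²).
That is a quadratic in h: DoF·h² − 2·s·(s−f)·h − DoF·(s−f)² = 0 ⇒ h = (s−f)·(s + √(s² + DoF²)) / DoF = 3870 × (3910 + √(3910² + 756²)) / 756 = 3870 × (3910 + 3982.42) / 756 ≈ 40402 mm.
Then N = f²/(c·h) = 40² / (0.018 × 40402) = 1600 / 727.23 ≈ 2.20.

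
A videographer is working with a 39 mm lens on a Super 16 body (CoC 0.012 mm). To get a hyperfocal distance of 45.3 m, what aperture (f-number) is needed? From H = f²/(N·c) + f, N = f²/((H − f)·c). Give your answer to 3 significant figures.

f/2.80

Rearrange H = f²/(N·c) + f for N: N = f² / ((H − f)·c).
N = 39² / ((45300 − 39) × 0.012) = 1521 / 543.1 ≈ 2.80.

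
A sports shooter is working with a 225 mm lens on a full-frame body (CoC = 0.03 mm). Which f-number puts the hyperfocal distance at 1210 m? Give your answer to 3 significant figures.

f/1.39

Rearrange H = f²/(N·c) + f for N: N = f² / ((H − f)·c).
N = 225² / ((1210000 − 225) × 0.03) = 50625 / 36293 ≈ 1.39.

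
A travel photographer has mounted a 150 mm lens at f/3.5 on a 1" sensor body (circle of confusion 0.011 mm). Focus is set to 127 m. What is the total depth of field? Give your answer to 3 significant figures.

57.9 m

Hyperfocal distance H = f²/(N·c) + f = 150²/(3.5 × 0.011) + 150 = 22500/0.0385 + 150 ≈ 584565.6 mm ≈ 584.6 m.
Near limit Dn = s·(H − f)/(H + s − 2f) = 127000 × (584565.6 − 150) / (584565.6 + 127000 − 2 × 150) = 127000 × 584415.6 / 711265.6 ≈ 104350 mm.
Far limit Df = s·(H − f)/(H − s) = 127000 × (584565.6 − 150) / (584565.6 − 127000) = 127000 × 584415.6 / 457565.6 ≈ 162208 mm.
Depth of field = Df − Dn = 162208 − 104350 ≈ 57858 mm ≈ 57.9 m.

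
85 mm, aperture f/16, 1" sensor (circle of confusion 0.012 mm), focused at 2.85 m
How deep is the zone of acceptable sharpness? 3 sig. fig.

421 mm

Hyperfocal distance H = f²/(N·c) + f = 85²/(16 × 0.012) + 85 = 7225/0.192 + 85 ≈ 37715.2 mm ≈ 37.72 m.
Near limit Dn = s·(H − f)/(H + s − 2f) = 2850 × (37715.2 − 85) / (37715.2 + 2850 − 2 × 85) = 2850 × 37630.2 / 40395.2 ≈ 2654.92 mm.
Far limit Df = s·(H − f)/(H − s) = 2850 × (37715.2 − 85) / (37715.2 − 2850) = 2850 × 37630.2 / 34865.2 ≈ 3076.02 mm.
Depth of field = Df − Dn = 3076.02 − 2654.92 ≈ 421.10 mm.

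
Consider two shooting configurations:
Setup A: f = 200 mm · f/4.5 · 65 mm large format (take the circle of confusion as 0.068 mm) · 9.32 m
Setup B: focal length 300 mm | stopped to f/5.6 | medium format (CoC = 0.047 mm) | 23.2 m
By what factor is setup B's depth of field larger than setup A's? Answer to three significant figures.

2.39

Setup A: H = 200²/(4.5×0.068) + 200 ≈ 130919.0 mm; DoF = Df − Dn = 10019.0 − 8712.2 ≈ 1306.8 mm.
Setup B: H = 300²/(5.6×0.047) + 300 ≈ 342245.3 mm; DoF = Df − Dn = 24865.2 − 21743.8 ≈ 3121.4 mm.
Ratio = 3121.4 / 1306.8 ≈ 2.39.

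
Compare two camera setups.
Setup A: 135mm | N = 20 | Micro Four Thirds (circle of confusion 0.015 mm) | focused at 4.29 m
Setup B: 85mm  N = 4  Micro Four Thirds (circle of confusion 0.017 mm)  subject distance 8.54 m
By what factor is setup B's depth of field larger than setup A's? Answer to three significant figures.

2.32

Setup A: H = 135²/(20×0.015) + 135 ≈ 60885.0 mm; DoF = Df − Dn = 4604.96 − 4015.37 ≈ 589.59 mm.
Setup B: H = 85²/(4×0.017) + 85 ≈ 106335.0 mm; DoF = Df − Dn = 9278.3 − 7910.5 ≈ 1367.8 mm.
Ratio = 1367.8 / 589.59 ≈ 2.32.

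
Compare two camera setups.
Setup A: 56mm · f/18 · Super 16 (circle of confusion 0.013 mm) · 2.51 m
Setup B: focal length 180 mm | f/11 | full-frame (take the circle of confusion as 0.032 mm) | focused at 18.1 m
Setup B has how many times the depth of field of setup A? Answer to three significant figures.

Setup A: H = 56²/(18×0.013) + 56 ≈ 13457.7 mm; DoF = Df − Dn = 3072.63 − 2121.53 ≈ 951.10 mm.
Setup B: H = 180²/(11×0.032) + 180 ≈ 92225.5 mm; DoF = Df − Dn = 22475.7 − 15150.4 ≈ 7325.3 mm.
Ratio = 7325.3 / 951.10 ≈ 7.70.

7.70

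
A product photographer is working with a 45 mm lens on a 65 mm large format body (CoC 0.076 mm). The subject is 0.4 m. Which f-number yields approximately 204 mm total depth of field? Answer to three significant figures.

f/18

Write h = H − f = f²/(N·c). The thin-lens limits are Dn = s·h/(h + (s−f)) and Df = s·h/(h − (s−f)), so DoF = Df − Dn = 2·s·(s−f)·h / (h² − (s−f)²).
That is a quadratic in h: DoF·h² − 2·s·(s−f)·h − DoF·(s−f)² = 0 ⇒ h = (s−f)·(s + √(s² + DoF²)) / DoF = 355 × (400 + √(400² + 204²)) / 204 = 355 × (400 + 449.017) / 204 ≈ 1477.5 mm.
Then N = f²/(c·h) = 45² / (0.076 × 1477.5) = 2025 / 112.29 ≈ 18.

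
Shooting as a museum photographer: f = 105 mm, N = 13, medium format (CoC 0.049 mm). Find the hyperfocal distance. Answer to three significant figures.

Hyperfocal distance H = f²/(N·c) + f = 105²/(13 × 0.049) + 105 = 11025/0.637 + 105 ≈ 17412.7 mm ≈ 17.4 m.

17.4 m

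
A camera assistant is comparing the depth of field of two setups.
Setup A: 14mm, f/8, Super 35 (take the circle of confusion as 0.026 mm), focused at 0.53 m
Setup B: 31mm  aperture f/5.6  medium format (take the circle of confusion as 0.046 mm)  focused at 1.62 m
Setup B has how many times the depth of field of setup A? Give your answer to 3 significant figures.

Setup A: H = 14²/(8×0.026) + 14 ≈ 956.3 mm; DoF = Df − Dn = 1171.51 − 342.47 ≈ 829.04 mm.
Setup B: H = 31²/(5.6×0.046) + 31 ≈ 3761.6 mm; DoF = Df − Dn = 2822.0 − 1136.1 ≈ 1685.9 mm.
Ratio = 1685.9 / 829.04 ≈ 2.03.

2.03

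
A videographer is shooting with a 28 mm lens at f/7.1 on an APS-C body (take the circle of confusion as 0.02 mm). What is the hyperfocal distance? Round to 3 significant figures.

Hyperfocal distance H = f²/(N·c) + f = 28²/(7.1 × 0.02) + 28 = 784/0.142 + 28 ≈ 5549.1 mm ≈ 5.55 m.

5.55 m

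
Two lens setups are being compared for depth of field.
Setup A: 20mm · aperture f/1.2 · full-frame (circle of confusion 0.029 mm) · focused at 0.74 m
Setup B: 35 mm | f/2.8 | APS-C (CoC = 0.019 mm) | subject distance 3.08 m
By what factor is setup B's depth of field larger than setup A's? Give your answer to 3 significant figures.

8.91

Setup A: H = 20²/(1.2×0.029) + 20 ≈ 11514.3 mm; DoF = Df − Dn = 789.451 − 696.379 ≈ 93.072 mm.
Setup B: H = 35²/(2.8×0.019) + 35 ≈ 23061.3 mm; DoF = Df − Dn = 3549.37 − 2720.27 ≈ 829.10 mm.
Ratio = 829.10 / 93.072 ≈ 8.91.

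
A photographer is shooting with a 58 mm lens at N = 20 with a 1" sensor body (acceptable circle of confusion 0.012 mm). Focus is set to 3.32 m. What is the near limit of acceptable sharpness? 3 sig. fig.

2.69 m

Hyperfocal distance H = f²/(N·c) + f = 58²/(20 × 0.012) + 58 = 3364/0.24 + 58 ≈ 14074.7 mm ≈ 14.07 m.
Near limit Dn = s·(H − f)/(H + s − 2f) = 3320 × (14074.7 − 58) / (14074.7 + 3320 − 2 × 58) = 3320 × 14016.7 / 17278.7 ≈ 2693.2 mm ≈ 2.69 m.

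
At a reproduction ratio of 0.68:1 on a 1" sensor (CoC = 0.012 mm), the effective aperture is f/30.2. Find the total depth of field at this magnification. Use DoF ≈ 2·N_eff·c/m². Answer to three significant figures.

At magnification m, DoF ≈ 2·N_eff·c/m² = 2 × 30.2 × 0.012 / 0.68² = 0.7248 / 0.4624 ≈ 1.57 mm.

1.57 mm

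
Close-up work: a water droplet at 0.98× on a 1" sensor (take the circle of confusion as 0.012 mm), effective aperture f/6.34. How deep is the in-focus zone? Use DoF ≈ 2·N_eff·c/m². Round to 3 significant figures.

At magnification m, DoF ≈ 2·N_eff·c/m² = 2 × 6.34 × 0.012 / 0.98² = 0.1522 / 0.9604 ≈ 0.158 mm.

0.158 mm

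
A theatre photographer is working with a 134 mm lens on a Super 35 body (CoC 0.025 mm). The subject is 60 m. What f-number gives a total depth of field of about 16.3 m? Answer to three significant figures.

Write h = H − f = f²/(N·c). The thin-lens limits are Dn = s·h/(h + (s−f)) and Df = s·h/(h − (s−f)), so DoF = Df − Dn = 2·s·(s−f)·h / (h² − (s−f)²).
That is a quadratic in h: DoF·h² − 2·s·(s−f)·h − DoF·(s−f)² = 0 ⇒ h = (s−f)·(s + √(s² + DoF²)) / DoF = 59866 × (60000 + √(60000² + 16300²)) / 16300 = 59866 × (60000 + 62174.7) / 16300 ≈ 448718 mm.
Then N = f²/(c·h) = 134² / (0.025 × 448718) = 17956 / 11218 ≈ 1.60.

f/1.60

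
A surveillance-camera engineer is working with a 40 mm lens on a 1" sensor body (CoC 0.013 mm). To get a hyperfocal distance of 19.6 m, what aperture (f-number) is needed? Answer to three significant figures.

Rearrange H = f²/(N·c) + f for N: N = f² / ((H − f)·c).
N = 40² / ((19600 − 40) × 0.013) = 1600 / 254.3 ≈ 6.29.

f/6.29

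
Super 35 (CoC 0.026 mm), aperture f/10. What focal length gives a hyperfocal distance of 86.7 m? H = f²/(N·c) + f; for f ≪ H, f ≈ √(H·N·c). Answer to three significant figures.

From H = f²/(N·c) + f, with f ≪ H: f ≈ √(H·N·c) = √(86700 × 10 × 0.026) = √22542 ≈ 150.1 mm.
The +f correction barely moves this — solving exactly, f² + N·c·f − N·c·H = 0 ⇒ f = (−N·c + √((N·c)² + 4·N·c·H))/2 = (−0.26 + √90168)/2 ≈ 150.01 mm, so f ≈ 150 mm.

150 mm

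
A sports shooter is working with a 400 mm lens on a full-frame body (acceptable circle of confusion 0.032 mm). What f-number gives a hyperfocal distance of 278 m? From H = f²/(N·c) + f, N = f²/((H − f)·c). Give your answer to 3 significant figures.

f/18

Rearrange H = f²/(N·c) + f for N: N = f² / ((H − f)·c).
N = 400² / ((278000 − 400) × 0.032) = 160000 / 8883 ≈ 18.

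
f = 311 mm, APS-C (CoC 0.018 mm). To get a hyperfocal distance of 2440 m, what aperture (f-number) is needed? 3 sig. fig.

f/2.20

Rearrange H = f²/(N·c) + f for N: N = f² / ((H − f)·c).
N = 311² / ((2440000 − 311) × 0.018) = 96721 / 43914 ≈ 2.20.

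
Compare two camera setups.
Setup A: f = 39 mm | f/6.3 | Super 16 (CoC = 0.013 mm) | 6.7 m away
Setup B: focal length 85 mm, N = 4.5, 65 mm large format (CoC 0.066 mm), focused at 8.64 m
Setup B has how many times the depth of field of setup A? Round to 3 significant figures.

Setup A: H = 39²/(6.3×0.013) + 39 ≈ 18610.4 mm; DoF = Df − Dn = 10447.0 − 4931.3 ≈ 5515.7 mm.
Setup B: H = 85²/(4.5×0.066) + 85 ≈ 24411.6 mm; DoF = Df − Dn = 13326.6 − 6392.1 ≈ 6934.5 mm.
Ratio = 6934.5 / 5515.7 ≈ 1.26.

1.26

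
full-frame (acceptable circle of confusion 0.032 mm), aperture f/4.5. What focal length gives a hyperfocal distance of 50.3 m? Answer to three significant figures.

85.0 mm

From H = f²/(N·c) + f, with f ≪ H: f ≈ √(H·N·c) = √(50300 × 4.5 × 0.032) = √7243.2 ≈ 85.11 mm.
Exact: f² + N·c·f − N·c·H = 0 ⇒ f = (−N·c + √((N·c)² + 4·N·c·H))/2 = (−0.144 + √28973)/2 ≈ 85.035 mm ≈ 85.0 mm.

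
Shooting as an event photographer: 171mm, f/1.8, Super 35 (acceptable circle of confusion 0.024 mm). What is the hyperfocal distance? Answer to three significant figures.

677 m

Hyperfocal distance H = f²/(N·c) + f = 171²/(1.8 × 0.024) + 171 = 29241/0.0432 + 171 ≈ 677046.0 mm ≈ 677 m.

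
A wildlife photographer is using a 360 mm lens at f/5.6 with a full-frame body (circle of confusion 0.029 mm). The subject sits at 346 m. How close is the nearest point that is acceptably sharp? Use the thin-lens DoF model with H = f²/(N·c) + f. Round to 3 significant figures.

241 m

Hyperfocal distance H = f²/(N·c) + f = 360²/(5.6 × 0.029) + 360 = 129600/0.1624 + 360 ≈ 798389.6 mm ≈ 798.4 m.
Near limit Dn = s·(H − f)/(H + s − 2f) = 346000 × (798389.6 − 360) / (798389.6 + 346000 − 2 × 360) = 346000 × 798029.6 / 1143669.6 ≈ 241432 mm ≈ 241 m.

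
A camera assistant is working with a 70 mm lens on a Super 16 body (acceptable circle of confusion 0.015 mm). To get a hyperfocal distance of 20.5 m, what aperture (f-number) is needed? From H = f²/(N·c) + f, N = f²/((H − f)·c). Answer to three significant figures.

Rearrange H = f²/(N·c) + f for N: N = f² / ((H − f)·c).
N = 70² / ((20500 − 70) × 0.015) = 4900 / 306.4 ≈ 16.

f/16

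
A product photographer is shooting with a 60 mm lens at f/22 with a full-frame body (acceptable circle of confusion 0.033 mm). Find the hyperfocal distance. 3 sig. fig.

5.02 m

Hyperfocal distance H = f²/(N·c) + f = 60²/(22 × 0.033) + 60 = 3600/0.726 + 60 ≈ 5018.7 mm ≈ 5.02 m.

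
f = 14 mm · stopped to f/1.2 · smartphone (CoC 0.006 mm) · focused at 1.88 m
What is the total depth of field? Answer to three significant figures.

259 mm

Hyperfocal distance H = f²/(N·c) + f = 14²/(1.2 × 0.006) + 14 = 196/0.0072 + 14 ≈ 27236.2 mm ≈ 27.24 m.
Near limit Dn = s·(H − f)/(H + s − 2f) = 1880 × (27236.2 − 14) / (27236.2 + 1880 − 2 × 14) = 1880 × 27222.2 / 29088.2 ≈ 1759.40 mm.
Far limit Df = s·(H − f)/(H − s) = 1880 × (27236.2 − 14) / (27236.2 − 1880) = 1880 × 27222.2 / 25356.2 ≈ 2018.35 mm.
Depth of field = Df − Dn = 2018.35 − 1759.40 ≈ 258.95 mm.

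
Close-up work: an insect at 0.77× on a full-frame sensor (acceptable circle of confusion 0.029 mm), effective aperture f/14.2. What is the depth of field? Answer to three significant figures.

1.39 mm

At magnification m, DoF ≈ 2·N_eff·c/m² = 2 × 14.2 × 0.029 / 0.77² = 0.8236 / 0.5929 ≈ 1.39 mm.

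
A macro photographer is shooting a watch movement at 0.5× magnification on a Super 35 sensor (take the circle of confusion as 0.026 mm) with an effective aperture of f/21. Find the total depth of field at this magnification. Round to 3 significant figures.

At magnification m, DoF ≈ 2·N_eff·c/m² = 2 × 21 × 0.026 / 0.5² = 1.092 / 0.25 ≈ 4.37 mm.

4.37 mm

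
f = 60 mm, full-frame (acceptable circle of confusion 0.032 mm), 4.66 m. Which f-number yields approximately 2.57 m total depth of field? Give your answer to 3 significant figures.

Write h = H − f = f²/(N·c). The thin-lens limits are Dn = s·h/(h + (s−f)) and Df = s·h/(h − (s−f)), so DoF = Df − Dn = 2·s·(s−f)·h / (h² − (s−f)²).
That is a quadratic in h: DoF·h² − 2·s·(s−f)·h − DoF·(s−f)² = 0 ⇒ h = (s−f)·(s + √(s² + DoF²)) / DoF = 4600 × (4660 + √(4660² + 2570²)) / 2570 = 4600 × (4660 + 5321.70) / 2570 ≈ 17866 mm.
Then N = f²/(c·h) = 60² / (0.032 × 17866) = 3600 / 571.71 ≈ 6.30.

f/6.30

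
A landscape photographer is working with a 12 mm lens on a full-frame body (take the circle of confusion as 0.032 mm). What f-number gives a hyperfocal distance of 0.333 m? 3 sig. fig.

f/14

Rearrange H = f²/(N·c) + f for N: N = f² / ((H − f)·c).
N = 12² / ((333 − 12) × 0.032) = 144 / 10.27 ≈ 14.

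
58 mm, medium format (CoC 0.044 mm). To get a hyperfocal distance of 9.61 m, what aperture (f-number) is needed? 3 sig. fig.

Rearrange H = f²/(N·c) + f for N: N = f² / ((H − f)·c).
N = 58² / ((9610 − 58) × 0.044) = 3364 / 420.3 ≈ 8.

f/8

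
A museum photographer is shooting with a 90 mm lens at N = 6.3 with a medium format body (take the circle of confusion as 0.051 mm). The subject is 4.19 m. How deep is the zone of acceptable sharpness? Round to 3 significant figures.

Hyperfocal distance H = f²/(N·c) + f = 90²/(6.3 × 0.051) + 90 = 8100/0.3213 + 90 ≈ 25300.1 mm ≈ 25.30 m.
Near limit Dn = s·(H − f)/(H + s − 2f) = 4190 × (25300.1 − 90) / (25300.1 + 4190 − 2 × 90) = 4190 × 25210.1 / 29310.1 ≈ 3603.9 mm.
Far limit Df = s·(H − f)/(H − s) = 4190 × (25300.1 − 90) / (25300.1 − 4190) = 4190 × 25210.1 / 21110.1 ≈ 5003.8 mm.
Depth of field = Df − Dn = 5003.8 − 3603.9 ≈ 1399.9 mm ≈ 1.40 m.

1.40 m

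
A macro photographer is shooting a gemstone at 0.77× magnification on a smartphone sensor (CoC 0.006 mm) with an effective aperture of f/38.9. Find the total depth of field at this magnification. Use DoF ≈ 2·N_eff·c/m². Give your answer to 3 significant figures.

At magnification m, DoF ≈ 2·N_eff·c/m² = 2 × 38.9 × 0.006 / 0.77² = 0.4668 / 0.5929 ≈ 0.787 mm.

0.787 mm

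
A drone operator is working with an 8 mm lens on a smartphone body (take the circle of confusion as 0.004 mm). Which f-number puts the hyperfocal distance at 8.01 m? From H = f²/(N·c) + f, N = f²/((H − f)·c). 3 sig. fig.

f/2.00

Rearrange H = f²/(N·c) + f for N: N = f² / ((H − f)·c).
N = 8² / ((8010 − 8) × 0.004) = 64 / 32.01 ≈ 2.00.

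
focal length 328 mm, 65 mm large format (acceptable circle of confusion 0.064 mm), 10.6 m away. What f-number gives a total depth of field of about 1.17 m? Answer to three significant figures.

f/9

Write h = H − f = f²/(N·c). The thin-lens limits are Dn = s·h/(h + (s−f)) and Df = s·h/(h − (s−f)), so DoF = Df − Dn = 2·s·(s−f)·h / (h² − (s−f)²).
That is a quadratic in h: DoF·h² − 2·s·(s−f)·h − DoF·(s−f)² = 0 ⇒ h = (s−f)·(s + √(s² + DoF²)) / DoF = 10272 × (10600 + √(10600² + 1170²)) / 1170 = 10272 × (10600 + 10664.4) / 1170 ≈ 186690 mm.
Then N = f²/(c·h) = 328² / (0.064 × 186690) = 107584 / 11948 ≈ 9.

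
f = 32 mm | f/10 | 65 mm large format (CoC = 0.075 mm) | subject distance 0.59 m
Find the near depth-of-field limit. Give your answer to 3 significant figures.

Hyperfocal distance H = f²/(N·c) + f = 32²/(10 × 0.075) + 32 = 1024/0.75 + 32 ≈ 1397.3 mm ≈ 1.397 m.
Near limit Dn = s·(H − f)/(H + s − 2f) = 590 × (1397.3 − 32) / (1397.3 + 590 − 2 × 32) = 590 × 1365.3 / 1923.3 ≈ 418.83 mm.

419 mm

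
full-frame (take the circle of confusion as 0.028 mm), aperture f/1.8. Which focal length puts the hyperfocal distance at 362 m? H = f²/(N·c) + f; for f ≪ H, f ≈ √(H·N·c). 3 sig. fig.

135 mm

From H = f²/(N·c) + f, with f ≪ H: f ≈ √(H·N·c) = √(362000 × 1.8 × 0.028) = √18245 ≈ 135.1 mm.
The +f correction barely moves this — solving exactly, f² + N·c·f − N·c·H = 0 ⇒ f = (−N·c + √((N·c)² + 4·N·c·H))/2 = (−0.0504 + √72979)/2 ≈ 135.05 mm, so f ≈ 135 mm.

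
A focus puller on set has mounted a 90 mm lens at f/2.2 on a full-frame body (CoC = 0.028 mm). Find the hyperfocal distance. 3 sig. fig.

132 m

Hyperfocal distance H = f²/(N·c) + f = 90²/(2.2 × 0.028) + 90 = 8100/0.0616 + 90 ≈ 131583.5 mm ≈ 132 m.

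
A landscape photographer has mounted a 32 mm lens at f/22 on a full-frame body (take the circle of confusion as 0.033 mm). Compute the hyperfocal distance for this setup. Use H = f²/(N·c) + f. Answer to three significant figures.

Hyperfocal distance H = f²/(N·c) + f = 32²/(22 × 0.033) + 32 = 1024/0.726 + 32 ≈ 1442.5 mm ≈ 1.44 m.

1.44 m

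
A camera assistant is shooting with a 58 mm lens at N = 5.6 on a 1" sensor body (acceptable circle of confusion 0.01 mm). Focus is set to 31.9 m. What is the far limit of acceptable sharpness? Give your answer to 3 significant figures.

Hyperfocal distance H = f²/(N·c) + f = 58²/(5.6 × 0.01) + 58 = 3364/0.056 + 58 ≈ 60129.4 mm ≈ 60.13 m.
Far limit Df = s·(H − f)/(H − s) = 31900 × (60129.4 − 58) / (60129.4 − 31900) = 31900 × 60071.4 / 28229.4 ≈ 67882 mm ≈ 67.9 m.

67.9 m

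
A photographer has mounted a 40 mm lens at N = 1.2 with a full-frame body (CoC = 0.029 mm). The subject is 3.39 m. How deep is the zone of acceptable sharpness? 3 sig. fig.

Hyperfocal distance H = f²/(N·c) + f = 40²/(1.2 × 0.029) + 40 = 1600/0.0348 + 40 ≈ 46017.0 mm ≈ 46.02 m.
Near limit Dn = s·(H − f)/(H + s − 2f) = 3390 × (46017.0 − 40) / (46017.0 + 3390 − 2 × 40) = 3390 × 45977.0 / 49327.0 ≈ 3159.77 mm.
Far limit Df = s·(H − f)/(H − s) = 3390 × (46017.0 − 40) / (46017.0 − 3390) = 3390 × 45977.0 / 42627.0 ≈ 3656.42 mm.
Depth of field = Df − Dn = 3656.42 − 3159.77 ≈ 496.65 mm.

497 mm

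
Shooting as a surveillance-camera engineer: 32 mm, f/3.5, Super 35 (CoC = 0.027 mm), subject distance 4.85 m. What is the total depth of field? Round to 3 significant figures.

5.38 m

Hyperfocal distance H = f²/(N·c) + f = 32²/(3.5 × 0.027) + 32 = 1024/0.0945 + 32 ≈ 10868.0 mm ≈ 10.87 m.
Near limit Dn = s·(H − f)/(H + s − 2f) = 4850 × (10868.0 − 32) / (10868.0 + 4850 − 2 × 32) = 4850 × 10836.0 / 15654.0 ≈ 3357.3 mm.
Far limit Df = s·(H − f)/(H − s) = 4850 × (10868.0 − 32) / (10868.0 − 4850) = 4850 × 10836.0 / 6018.0 ≈ 8732.9 mm.
Depth of field = Df − Dn = 8732.9 − 3357.3 ≈ 5375.6 mm ≈ 5.38 m.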